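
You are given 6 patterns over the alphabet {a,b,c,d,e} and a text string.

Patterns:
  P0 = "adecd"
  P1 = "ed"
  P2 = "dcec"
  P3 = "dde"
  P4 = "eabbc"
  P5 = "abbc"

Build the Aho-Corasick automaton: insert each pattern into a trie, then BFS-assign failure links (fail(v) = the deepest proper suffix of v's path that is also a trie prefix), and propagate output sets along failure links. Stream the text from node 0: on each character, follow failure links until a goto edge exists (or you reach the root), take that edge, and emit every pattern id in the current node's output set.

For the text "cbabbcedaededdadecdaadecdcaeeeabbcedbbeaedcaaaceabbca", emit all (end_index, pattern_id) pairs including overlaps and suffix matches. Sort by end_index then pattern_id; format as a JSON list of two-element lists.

Build automaton:
Trie nodes:
  n0 'ε': a→1 d→8 e→6
  n1 'a': b→18 d→2
  n2 'ad': e→3
  n3 'ade': c→4
  n4 'adec': d→5
  n5 'adecd': ·  [P0 ends]
  n6 'e': a→14 d→7
  n7 'ed': ·  [P1 ends]
  n8 'd': c→9 d→12
  n9 'dc': e→10
  n10 'dce': c→11
  n11 'dcec': ·  [P2 ends]
  n12 'dd': e→13
  n13 'dde': ·  [P3 ends]
  n14 'ea': b→15
  n15 'eab': b→16
  n16 'eabb': c→17
  n17 'eabbc': ·  [P4 ends]
  n18 'ab': b→19
  n19 'abb': c→20
  n20 'abbc': ·  [P5 ends]

Failure links (BFS by depth):
  fail(1) 'a': from fail(0)=0 chase 'a': 0 ⇒ 0;  out=∅∪out(0)=∅
  fail(6) 'e': from fail(0)=0 chase 'e': 0 ⇒ 0;  out=∅∪out(0)=∅
  fail(8) 'd': from fail(0)=0 chase 'd': 0 ⇒ 0;  out=∅∪out(0)=∅
  fail(2) 'ad': from fail(1)=0 chase 'd': 0 ⇒ 8;  out=∅∪out(8)=∅
  fail(7) 'ed': from fail(6)=0 chase 'd': 0 ⇒ 8;  out={1}∪out(8)={1}
  fail(9) 'dc': from fail(8)=0 chase 'c': 0 ⇒ 0;  out=∅∪out(0)=∅
  fail(12) 'dd': from fail(8)=0 chase 'd': 0 ⇒ 8;  out=∅∪out(8)=∅
  fail(14) 'ea': from fail(6)=0 chase 'a': 0 ⇒ 1;  out=∅∪out(1)=∅
  fail(18) 'ab': from fail(1)=0 chase 'b': 0 ⇒ 0;  out=∅∪out(0)=∅
  fail(3) 'ade': from fail(2)=8 chase 'e': 8→0 ⇒ 6;  out=∅∪out(6)=∅
  fail(10) 'dce': from fail(9)=0 chase 'e': 0 ⇒ 6;  out=∅∪out(6)=∅
  fail(13) 'dde': from fail(12)=8 chase 'e': 8→0 ⇒ 6;  out={3}∪out(6)={3}
  fail(15) 'eab': from fail(14)=1 chase 'b': 1 ⇒ 18;  out=∅∪out(18)=∅
  fail(19) 'abb': from fail(18)=0 chase 'b': 0 ⇒ 0;  out=∅∪out(0)=∅
  fail(4) 'adec': from fail(3)=6 chase 'c': 6→0 ⇒ 0;  out=∅∪out(0)=∅
  fail(11) 'dcec': from fail(10)=6 chase 'c': 6→0 ⇒ 0;  out={2}∪out(0)={2}
  fail(16) 'eabb': from fail(15)=18 chase 'b': 18 ⇒ 19;  out=∅∪out(19)=∅
  fail(20) 'abbc': from fail(19)=0 chase 'c': 0 ⇒ 0;  out={5}∪out(0)={5}
  fail(5) 'adecd': from fail(4)=0 chase 'd': 0 ⇒ 8;  out={0}∪out(8)={0}
  fail(17) 'eabbc': from fail(16)=19 chase 'c': 19 ⇒ 20;  out={4}∪out(20)={4,5}

Run:
pos 0 'c': at 0
pos 1 'b': at 0
pos 2 'a': at 1
pos 3 'b': at 18
pos 4 'b': at 19
pos 5 'c': at 20  emit P5@[2:5]
pos 6 'e': at 6 (via fail)
pos 7 'd': at 7  emit P1@[6:7]
pos 8 'a': at 1 (via fail)
pos 9 'e': at 6 (via fail)
pos 10 'd': at 7  emit P1@[9:10]
pos 11 'e': at 6 (via fail)
pos 12 'd': at 7  emit P1@[11:12]
pos 13 'd': at 12 (via fail)
pos 14 'a': at 1 (via fail)
pos 15 'd': at 2
pos 16 'e': at 3
pos 17 'c': at 4
pos 18 'd': at 5  emit P0@[14:18]
pos 19 'a': at 1 (via fail)
pos 20 'a': at 1 (via fail)
pos 21 'd': at 2
pos 22 'e': at 3
pos 23 'c': at 4
pos 24 'd': at 5  emit P0@[20:24]
pos 25 'c': at 9 (via fail)
pos 26 'a': at 1 (via fail)
pos 27 'e': at 6 (via fail)
pos 28 'e': at 6 (via fail)
pos 29 'e': at 6 (via fail)
pos 30 'a': at 14
pos 31 'b': at 15
pos 32 'b': at 16
pos 33 'c': at 17  emit P4@[29:33],P5@[30:33]
pos 34 'e': at 6 (via fail)
pos 35 'd': at 7  emit P1@[34:35]
pos 36 'b': at 0 (via fail)
pos 37 'b': at 0
pos 38 'e': at 6
pos 39 'a': at 14
pos 40 'e': at 6 (via fail)
pos 41 'd': at 7  emit P1@[40:41]
pos 42 'c': at 9 (via fail)
pos 43 'a': at 1 (via fail)
pos 44 'a': at 1 (via fail)
pos 45 'a': at 1 (via fail)
pos 46 'c': at 0 (via fail)
pos 47 'e': at 6
pos 48 'a': at 14
pos 49 'b': at 15
pos 50 'b': at 16
pos 51 'c': at 17  emit P4@[47:51],P5@[48:51]
pos 52 'a': at 1 (via fail)

Result: [[5,5],[7,1],[10,1],[12,1],[18,0],[24,0],[33,4],[33,5],[35,1],[41,1],[51,4],[51,5]]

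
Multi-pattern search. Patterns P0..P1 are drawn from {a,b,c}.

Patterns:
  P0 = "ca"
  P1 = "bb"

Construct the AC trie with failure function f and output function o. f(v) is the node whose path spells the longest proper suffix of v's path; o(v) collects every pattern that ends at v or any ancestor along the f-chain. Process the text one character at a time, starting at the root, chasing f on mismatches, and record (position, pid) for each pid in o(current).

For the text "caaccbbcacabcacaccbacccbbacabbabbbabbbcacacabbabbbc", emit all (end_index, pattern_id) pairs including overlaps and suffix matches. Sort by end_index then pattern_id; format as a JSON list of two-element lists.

Build automaton:
Trie (insert patterns):
  0='ε' goto b→3 c→1
  1='c' goto a→2
  2='ca' goto ·  [P0 ends]
  3='b' goto b→4
  4='bb' goto ·  [P1 ends]

BFS fail/out derivation:
  fail(1) 'c': from fail(0)=0 chase 'c': 0 ⇒ 0;  out=∅∪out(0)=∅
  fail(3) 'b': from fail(0)=0 chase 'b': 0 ⇒ 0;  out=∅∪out(0)=∅
  fail(2) 'ca': from fail(1)=0 chase 'a': 0 ⇒ 0;  out={0}∪out(0)={0}
  fail(4) 'bb': from fail(3)=0 chase 'b': 0 ⇒ 3;  out={1}∪out(3)={1}

Run:
pos 0 'c': at 1
pos 1 'a': at 2  emit P0@[0:1]
pos 2 'a': at 0 (via fail)
pos 3 'c': at 1
pos 4 'c': at 1 (via fail)
pos 5 'b': at 3 (via fail)
pos 6 'b': at 4  emit P1@[5:6]
pos 7 'c': at 1 (via fail)
pos 8 'a': at 2  emit P0@[7:8]
pos 9 'c': at 1 (via fail)
pos 10 'a': at 2  emit P0@[9:10]
pos 11 'b': at 3 (via fail)
pos 12 'c': at 1 (via fail)
pos 13 'a': at 2  emit P0@[12:13]
pos 14 'c': at 1 (via fail)
pos 15 'a': at 2  emit P0@[14:15]
pos 16 'c': at 1 (via fail)
pos 17 'c': at 1 (via fail)
pos 18 'b': at 3 (via fail)
pos 19 'a': at 0 (via fail)
pos 20 'c': at 1
pos 21 'c': at 1 (via fail)
pos 22 'c': at 1 (via fail)
pos 23 'b': at 3 (via fail)
pos 24 'b': at 4  emit P1@[23:24]
pos 25 'a': at 0 (via fail)
pos 26 'c': at 1
pos 27 'a': at 2  emit P0@[26:27]
pos 28 'b': at 3 (via fail)
pos 29 'b': at 4  emit P1@[28:29]
pos 30 'a': at 0 (via fail)
pos 31 'b': at 3
pos 32 'b': at 4  emit P1@[31:32]
pos 33 'b': at 4 (via fail)  emit P1@[32:33]
pos 34 'a': at 0 (via fail)
pos 35 'b': at 3
pos 36 'b': at 4  emit P1@[35:36]
pos 37 'b': at 4 (via fail)  emit P1@[36:37]
pos 38 'c': at 1 (via fail)
pos 39 'a': at 2  emit P0@[38:39]
pos 40 'c': at 1 (via fail)
pos 41 'a': at 2  emit P0@[40:41]
pos 42 'c': at 1 (via fail)
pos 43 'a': at 2  emit P0@[42:43]
pos 44 'b': at 3 (via fail)
pos 45 'b': at 4  emit P1@[44:45]
pos 46 'a': at 0 (via fail)
pos 47 'b': at 3
pos 48 'b': at 4  emit P1@[47:48]
pos 49 'b': at 4 (via fail)  emit P1@[48:49]
pos 50 'c': at 1 (via fail)

Matches: [[1,0],[6,1],[8,0],[10,0],[13,0],[15,0],[24,1],[27,0],[29,1],[32,1],[33,1],[36,1],[37,1],[39,0],[41,0],[43,0],[45,1],[48,1],[49,1]]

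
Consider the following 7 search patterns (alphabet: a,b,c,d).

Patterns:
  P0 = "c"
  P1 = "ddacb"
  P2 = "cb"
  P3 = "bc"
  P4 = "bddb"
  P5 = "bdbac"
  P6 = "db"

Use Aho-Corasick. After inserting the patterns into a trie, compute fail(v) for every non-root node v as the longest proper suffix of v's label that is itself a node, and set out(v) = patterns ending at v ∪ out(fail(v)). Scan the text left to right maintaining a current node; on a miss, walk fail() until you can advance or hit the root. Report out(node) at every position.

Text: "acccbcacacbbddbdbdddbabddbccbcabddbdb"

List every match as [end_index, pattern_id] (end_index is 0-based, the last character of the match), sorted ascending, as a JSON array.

Construct AC machine:
Trie (insert patterns):
  n0 'ε': b→8 c→1 d→2
  n1 'c': b→7  [P0 ends]
  n2 'd': b→16 d→3
  n3 'dd': a→4
  n4 'dda': c→5
  n5 'ddac': b→6
  n6 'ddacb': ·  [P1 ends]
  n7 'cb': ·  [P2 ends]
  n8 'b': c→9 d→10
  n9 'bc': ·  [P3 ends]
  n10 'bd': b→13 d→11
  n11 'bdd': b→12
  n12 'bddb': ·  [P4 ends]
  n13 'bdb': a→14
  n14 'bdba': c→15
  n15 'bdbac': ·  [P5 ends]
  n16 'db': ·  [P6 ends]

Failure links (BFS by depth):
  n1('c'): parent n0 fail=0; on 'c' 0 → fail=0;  out {0}∪∅={0}
  n2('d'): parent n0 fail=0; on 'd' 0 → fail=0;  out ∅∪∅=∅
  n8('b'): parent n0 fail=0; on 'b' 0 → fail=0;  out ∅∪∅=∅
  n3('dd'): parent n2 fail=0; on 'd' 0 → fail=2;  out ∅∪∅=∅
  n7('cb'): parent n1 fail=0; on 'b' 0 → fail=8;  out {2}∪∅={2}
  n9('bc'): parent n8 fail=0; on 'c' 0 → fail=1;  out {3}∪{0}={0,3}
  n10('bd'): parent n8 fail=0; on 'd' 0 → fail=2;  out ∅∪∅=∅
  n16('db'): parent n2 fail=0; on 'b' 0 → fail=8;  out {6}∪∅={6}
  n4('dda'): parent n3 fail=2; on 'a' 2→0 → fail=0;  out ∅∪∅=∅
  n11('bdd'): parent n10 fail=2; on 'd' 2 → fail=3;  out ∅∪∅=∅
  n13('bdb'): parent n10 fail=2; on 'b' 2 → fail=16;  out ∅∪{6}={6}
  n5('ddac'): parent n4 fail=0; on 'c' 0 → fail=1;  out ∅∪{0}={0}
  n12('bddb'): parent n11 fail=3; on 'b' 3→2 → fail=16;  out {4}∪{6}={4,6}
  n14('bdba'): parent n13 fail=16; on 'a' 16→8→0 → fail=0;  out ∅∪∅=∅
  n6('ddacb'): parent n5 fail=1; on 'b' 1 → fail=7;  out {1}∪{2}={1,2}
  n15('bdbac'): parent n14 fail=0; on 'c' 0 → fail=1;  out {5}∪{0}={0,5}

Run:
pos 0 'a': at 0
pos 1 'c': at 1  emit P0@[1:1]
pos 2 'c': at 1 (via fail)  emit P0@[2:2]
pos 3 'c': at 1 (via fail)  emit P0@[3:3]
pos 4 'b': at 7  emit P2@[3:4]
pos 5 'c': at 9 (via fail)  emit P0@[5:5],P3@[4:5]
pos 6 'a': at 0 (via fail)
pos 7 'c': at 1  emit P0@[7:7]
pos 8 'a': at 0 (via fail)
pos 9 'c': at 1  emit P0@[9:9]
pos 10 'b': at 7  emit P2@[9:10]
pos 11 'b': at 8 (via fail)
pos 12 'd': at 10
pos 13 'd': at 11
pos 14 'b': at 12  emit P4@[11:14],P6@[13:14]
pos 15 'd': at 10 (via fail)
pos 16 'b': at 13  emit P6@[15:16]
pos 17 'd': at 10 (via fail)
pos 18 'd': at 11
pos 19 'd': at 3 (via fail)
pos 20 'b': at 16 (via fail)  emit P6@[19:20]
pos 21 'a': at 0 (via fail)
pos 22 'b': at 8
pos 23 'd': at 10
pos 24 'd': at 11
pos 25 'b': at 12  emit P4@[22:25],P6@[24:25]
pos 26 'c': at 9 (via fail)  emit P0@[26:26],P3@[25:26]
pos 27 'c': at 1 (via fail)  emit P0@[27:27]
pos 28 'b': at 7  emit P2@[27:28]
pos 29 'c': at 9 (via fail)  emit P0@[29:29],P3@[28:29]
pos 30 'a': at 0 (via fail)
pos 31 'b': at 8
pos 32 'd': at 10
pos 33 'd': at 11
pos 34 'b': at 12  emit P4@[31:34],P6@[33:34]
pos 35 'd': at 10 (via fail)
pos 36 'b': at 13  emit P6@[35:36]

Matches: [[1,0],[2,0],[3,0],[4,2],[5,0],[5,3],[7,0],[9,0],[10,2],[14,4],[14,6],[16,6],[20,6],[25,4],[25,6],[26,0],[26,3],[27,0],[28,2],[29,0],[29,3],[34,4],[34,6],[36,6]]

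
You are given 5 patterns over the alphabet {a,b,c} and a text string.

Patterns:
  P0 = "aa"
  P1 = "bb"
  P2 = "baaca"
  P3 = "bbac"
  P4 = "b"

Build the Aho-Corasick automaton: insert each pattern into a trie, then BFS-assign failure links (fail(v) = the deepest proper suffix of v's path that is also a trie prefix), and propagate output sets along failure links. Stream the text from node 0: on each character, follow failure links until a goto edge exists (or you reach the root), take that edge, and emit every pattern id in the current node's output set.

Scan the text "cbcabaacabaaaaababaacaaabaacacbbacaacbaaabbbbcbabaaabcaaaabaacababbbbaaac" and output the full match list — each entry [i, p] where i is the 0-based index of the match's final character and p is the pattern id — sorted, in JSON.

Build automaton:
Trie nodes:
  0='ε' goto a→1 b→3
  1='a' goto a→2
  2='aa' goto ·  ←P0
  3='b' goto a→5 b→4  ←P4
  4='bb' goto a→9  ←P1
  5='ba' goto a→6
  6='baa' goto c→7
  7='baac' goto a→8
  8='baaca' goto ·  ←P2
  9='bba' goto c→10
  10='bbac' goto ·  ←P3

Failure links (BFS by depth):
  fail(1) 'a': from fail(0)=0 chase 'a': 0 ⇒ 0;  out=∅∪out(0)=∅
  fail(3) 'b': from fail(0)=0 chase 'b': 0 ⇒ 0;  out={4}∪out(0)={4}
  fail(2) 'aa': from fail(1)=0 chase 'a': 0 ⇒ 1;  out={0}∪out(1)={0}
  fail(4) 'bb': from fail(3)=0 chase 'b': 0 ⇒ 3;  out={1}∪out(3)={1,4}
  fail(5) 'ba': from fail(3)=0 chase 'a': 0 ⇒ 1;  out=∅∪out(1)=∅
  fail(6) 'baa': from fail(5)=1 chase 'a': 1 ⇒ 2;  out=∅∪out(2)={0}
  fail(9) 'bba': from fail(4)=3 chase 'a': 3 ⇒ 5;  out=∅∪out(5)=∅
  fail(7) 'baac': from fail(6)=2 chase 'c': 2→1→0 ⇒ 0;  out=∅∪out(0)=∅
  fail(10) 'bbac': from fail(9)=5 chase 'c': 5→1→0 ⇒ 0;  out={3}∪out(0)={3}
  fail(8) 'baaca': from fail(7)=0 chase 'a': 0 ⇒ 1;  out={2}∪out(1)={2}

Scan:
[0] read 'c'  n0⇒n0
[1] read 'b'  n0⇒n3  ** P4@[1:1]
[2] read 'c'  n3⇒n0 (fail-walked)
[3] read 'a'  n0⇒n1
[4] read 'b'  n1⇒n3 (fail-walked)  ** P4@[4:4]
[5] read 'a'  n3⇒n5
[6] read 'a'  n5⇒n6  ** P0@[5:6]
[7] read 'c'  n6⇒n7
[8] read 'a'  n7⇒n8  ** P2@[4:8]
[9] read 'b'  n8⇒n3 (fail-walked)  ** P4@[9:9]
[10] read 'a'  n3⇒n5
[11] read 'a'  n5⇒n6  ** P0@[10:11]
[12] read 'a'  n6⇒n2 (fail-walked)  ** P0@[11:12]
[13] read 'a'  n2⇒n2 (fail-walked)  ** P0@[12:13]
[14] read 'a'  n2⇒n2 (fail-walked)  ** P0@[13:14]
[15] read 'b'  n2⇒n3 (fail-walked)  ** P4@[15:15]
[16] read 'a'  n3⇒n5
[17] read 'b'  n5⇒n3 (fail-walked)  ** P4@[17:17]
[18] read 'a'  n3⇒n5
[19] read 'a'  n5⇒n6  ** P0@[18:19]
[20] read 'c'  n6⇒n7
[21] read 'a'  n7⇒n8  ** P2@[17:21]
[22] read 'a'  n8⇒n2 (fail-walked)  ** P0@[21:22]
[23] read 'a'  n2⇒n2 (fail-walked)  ** P0@[22:23]
[24] read 'b'  n2⇒n3 (fail-walked)  ** P4@[24:24]
[25] read 'a'  n3⇒n5
[26] read 'a'  n5⇒n6  ** P0@[25:26]
[27] read 'c'  n6⇒n7
[28] read 'a'  n7⇒n8  ** P2@[24:28]
[29] read 'c'  n8⇒n0 (fail-walked)
[30] read 'b'  n0⇒n3  ** P4@[30:30]
[31] read 'b'  n3⇒n4  ** P1@[30:31],P4@[31:31]
[32] read 'a'  n4⇒n9
[33] read 'c'  n9⇒n10  ** P3@[30:33]
[34] read 'a'  n10⇒n1 (fail-walked)
[35] read 'a'  n1⇒n2  ** P0@[34:35]
[36] read 'c'  n2⇒n0 (fail-walked)
[37] read 'b'  n0⇒n3  ** P4@[37:37]
[38] read 'a'  n3⇒n5
[39] read 'a'  n5⇒n6  ** P0@[38:39]
[40] read 'a'  n6⇒n2 (fail-walked)  ** P0@[39:40]
[41] read 'b'  n2⇒n3 (fail-walked)  ** P4@[41:41]
[42] read 'b'  n3⇒n4  ** P1@[41:42],P4@[42:42]
[43] read 'b'  n4⇒n4 (fail-walked)  ** P1@[42:43],P4@[43:43]
[44] read 'b'  n4⇒n4 (fail-walked)  ** P1@[43:44],P4@[44:44]
[45] read 'c'  n4⇒n0 (fail-walked)
[46] read 'b'  n0⇒n3  ** P4@[46:46]
[47] read 'a'  n3⇒n5
[48] read 'b'  n5⇒n3 (fail-walked)  ** P4@[48:48]
[49] read 'a'  n3⇒n5
[50] read 'a'  n5⇒n6  ** P0@[49:50]
[51] read 'a'  n6⇒n2 (fail-walked)  ** P0@[50:51]
[52] read 'b'  n2⇒n3 (fail-walked)  ** P4@[52:52]
[53] read 'c'  n3⇒n0 (fail-walked)
[54] read 'a'  n0⇒n1
[55] read 'a'  n1⇒n2  ** P0@[54:55]
[56] read 'a'  n2⇒n2 (fail-walked)  ** P0@[55:56]
[57] read 'a'  n2⇒n2 (fail-walked)  ** P0@[56:57]
[58] read 'b'  n2⇒n3 (fail-walked)  ** P4@[58:58]
[59] read 'a'  n3⇒n5
[60] read 'a'  n5⇒n6  ** P0@[59:60]
[61] read 'c'  n6⇒n7
[62] read 'a'  n7⇒n8  ** P2@[58:62]
[63] read 'b'  n8⇒n3 (fail-walked)  ** P4@[63:63]
[64] read 'a'  n3⇒n5
[65] read 'b'  n5⇒n3 (fail-walked)  ** P4@[65:65]
[66] read 'b'  n3⇒n4  ** P1@[65:66],P4@[66:66]
[67] read 'b'  n4⇒n4 (fail-walked)  ** P1@[66:67],P4@[67:67]
[68] read 'b'  n4⇒n4 (fail-walked)  ** P1@[67:68],P4@[68:68]
[69] read 'a'  n4⇒n9
[70] read 'a'  n9⇒n6 (fail-walked)  ** P0@[69:70]
[71] read 'a'  n6⇒n2 (fail-walked)  ** P0@[70:71]
[72] read 'c'  n2⇒n0 (fail-walked)

Result: [[1,4],[4,4],[6,0],[8,2],[9,4],[11,0],[12,0],[13,0],[14,0],[15,4],[17,4],[19,0],[21,2],[22,0],[23,0],[24,4],[26,0],[28,2],[30,4],[31,1],[31,4],[33,3],[35,0],[37,4],[39,0],[40,0],[41,4],[42,1],[42,4],[43,1],[43,4],[44,1],[44,4],[46,4],[48,4],[50,0],[51,0],[52,4],[55,0],[56,0],[57,0],[58,4],[60,0],[62,2],[63,4],[65,4],[66,1],[66,4],[67,1],[67,4],[68,1],[68,4],[70,0],[71,0]]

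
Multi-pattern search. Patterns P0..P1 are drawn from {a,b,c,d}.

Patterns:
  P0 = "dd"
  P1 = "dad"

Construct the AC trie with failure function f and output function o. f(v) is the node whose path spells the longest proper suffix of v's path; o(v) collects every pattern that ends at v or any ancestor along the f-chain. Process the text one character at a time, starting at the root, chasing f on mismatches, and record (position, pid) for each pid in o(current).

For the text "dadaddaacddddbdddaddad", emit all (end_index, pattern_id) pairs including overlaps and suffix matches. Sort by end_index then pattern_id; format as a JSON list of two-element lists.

Build automaton:
Trie nodes:
  0='ε' goto d→1
  1='d' goto a→3 d→2
  2='dd' goto ·  ←P0
  3='da' goto d→4
  4='dad' goto ·  ←P1

BFS fail/out derivation:
  n1('d'): parent n0 fail=0; on 'd' 0 → fail=0;  out ∅∪∅=∅
  n2('dd'): parent n1 fail=0; on 'd' 0 → fail=1;  out {0}∪∅={0}
  n3('da'): parent n1 fail=0; on 'a' 0 → fail=0;  out ∅∪∅=∅
  n4('dad'): parent n3 fail=0; on 'd' 0 → fail=1;  out {1}∪∅={1}

Text stream:
pos 0 'd': at 1
pos 1 'a': at 3
pos 2 'd': at 4  emit P1@[0:2]
pos 3 'a': at 3 (fail-walked)
pos 4 'd': at 4  emit P1@[2:4]
pos 5 'd': at 2 (fail-walked)  emit P0@[4:5]
pos 6 'a': at 3 (fail-walked)
pos 7 'a': at 0 (fail-walked)
pos 8 'c': at 0
pos 9 'd': at 1
pos 10 'd': at 2  emit P0@[9:10]
pos 11 'd': at 2 (fail-walked)  emit P0@[10:11]
pos 12 'd': at 2 (fail-walked)  emit P0@[11:12]
pos 13 'b': at 0 (fail-walked)
pos 14 'd': at 1
pos 15 'd': at 2  emit P0@[14:15]
pos 16 'd': at 2 (fail-walked)  emit P0@[15:16]
pos 17 'a': at 3 (fail-walked)
pos 18 'd': at 4  emit P1@[16:18]
pos 19 'd': at 2 (fail-walked)  emit P0@[18:19]
pos 20 'a': at 3 (fail-walked)
pos 21 'd': at 4  emit P1@[19:21]

Matches: [[2,1],[4,1],[5,0],[10,0],[11,0],[12,0],[15,0],[16,0],[18,1],[19,0],[21,1]]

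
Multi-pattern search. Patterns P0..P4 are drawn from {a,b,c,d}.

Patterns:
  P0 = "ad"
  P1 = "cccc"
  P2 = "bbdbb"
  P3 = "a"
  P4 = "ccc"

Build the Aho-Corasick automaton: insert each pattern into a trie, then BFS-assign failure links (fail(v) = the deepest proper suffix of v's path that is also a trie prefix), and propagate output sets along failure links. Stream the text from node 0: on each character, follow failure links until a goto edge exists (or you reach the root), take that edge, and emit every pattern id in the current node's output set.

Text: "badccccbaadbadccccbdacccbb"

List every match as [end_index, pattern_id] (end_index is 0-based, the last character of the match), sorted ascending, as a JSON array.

Build automaton:
Trie (insert patterns):
  0='ε' goto a→1 b→7 c→3
  1='a' goto d→2  [P3 ends]
  2='ad' goto ·  [P0 ends]
  3='c' goto c→4
  4='cc' goto c→5
  5='ccc' goto c→6  [P4 ends]
  6='cccc' goto ·  [P1 ends]
  7='b' goto b→8
  8='bb' goto d→9
  9='bbd' goto b→10
  10='bbdb' goto b→11
  11='bbdbb' goto ·  [P2 ends]

Failure links (BFS by depth):
  fail(1) 'a': from fail(0)=0 chase 'a': 0 ⇒ 0;  out={3}∪out(0)={3}
  fail(3) 'c': from fail(0)=0 chase 'c': 0 ⇒ 0;  out=∅∪out(0)=∅
  fail(7) 'b': from fail(0)=0 chase 'b': 0 ⇒ 0;  out=∅∪out(0)=∅
  fail(2) 'ad': from fail(1)=0 chase 'd': 0 ⇒ 0;  out={0}∪out(0)={0}
  fail(4) 'cc': from fail(3)=0 chase 'c': 0 ⇒ 3;  out=∅∪out(3)=∅
  fail(8) 'bb': from fail(7)=0 chase 'b': 0 ⇒ 7;  out=∅∪out(7)=∅
  fail(5) 'ccc': from fail(4)=3 chase 'c': 3 ⇒ 4;  out={4}∪out(4)={4}
  fail(9) 'bbd': from fail(8)=7 chase 'd': 7→0 ⇒ 0;  out=∅∪out(0)=∅
  fail(6) 'cccc': from fail(5)=4 chase 'c': 4 ⇒ 5;  out={1}∪out(5)={1,4}
  fail(10) 'bbdb': from fail(9)=0 chase 'b': 0 ⇒ 7;  out=∅∪out(7)=∅
  fail(11) 'bbdbb': from fail(10)=7 chase 'b': 7 ⇒ 8;  out={2}∪out(8)={2}

Run:
pos 0 'b': at 7
pos 1 'a': at 1 (fail-walked)  ** P3@[1:1]
pos 2 'd': at 2  ** P0@[1:2]
pos 3 'c': at 3 (fail-walked)
pos 4 'c': at 4
pos 5 'c': at 5  ** P4@[3:5]
pos 6 'c': at 6  ** P1@[3:6],P4@[4:6]
pos 7 'b': at 7 (fail-walked)
pos 8 'a': at 1 (fail-walked)  ** P3@[8:8]
pos 9 'a': at 1 (fail-walked)  ** P3@[9:9]
pos 10 'd': at 2  ** P0@[9:10]
pos 11 'b': at 7 (fail-walked)
pos 12 'a': at 1 (fail-walked)  ** P3@[12:12]
pos 13 'd': at 2  ** P0@[12:13]
pos 14 'c': at 3 (fail-walked)
pos 15 'c': at 4
pos 16 'c': at 5  ** P4@[14:16]
pos 17 'c': at 6  ** P1@[14:17],P4@[15:17]
pos 18 'b': at 7 (fail-walked)
pos 19 'd': at 0 (fail-walked)
pos 20 'a': at 1  ** P3@[20:20]
pos 21 'c': at 3 (fail-walked)
pos 22 'c': at 4
pos 23 'c': at 5  ** P4@[21:23]
pos 24 'b': at 7 (fail-walked)
pos 25 'b': at 8

Result: [[1,3],[2,0],[5,4],[6,1],[6,4],[8,3],[9,3],[10,0],[12,3],[13,0],[16,4],[17,1],[17,4],[20,3],[23,4]]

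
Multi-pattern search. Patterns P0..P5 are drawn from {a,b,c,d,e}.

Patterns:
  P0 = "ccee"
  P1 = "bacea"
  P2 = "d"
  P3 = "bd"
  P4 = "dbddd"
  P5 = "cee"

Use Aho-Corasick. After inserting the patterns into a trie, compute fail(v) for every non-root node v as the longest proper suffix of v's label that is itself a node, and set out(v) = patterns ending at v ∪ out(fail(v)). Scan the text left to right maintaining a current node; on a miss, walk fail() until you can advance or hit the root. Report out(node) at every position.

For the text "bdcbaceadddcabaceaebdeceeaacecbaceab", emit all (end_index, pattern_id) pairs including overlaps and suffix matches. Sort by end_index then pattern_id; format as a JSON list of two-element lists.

Build:
Trie nodes:
  n0 'ε': b→5 c→1 d→10
  n1 'c': c→2 e→16
  n2 'cc': e→3
  n3 'cce': e→4
  n4 'ccee': ·  [P0 ends]
  n5 'b': a→6 d→11
  n6 'ba': c→7
  n7 'bac': e→8
  n8 'bace': a→9
  n9 'bacea': ·  [P1 ends]
  n10 'd': b→12  [P2 ends]
  n11 'bd': ·  [P3 ends]
  n12 'db': d→13
  n13 'dbd': d→14
  n14 'dbdd': d→15
  n15 'dbddd': ·  [P4 ends]
  n16 'ce': e→17
  n17 'cee': ·  [P5 ends]

Failure links (BFS by depth):
  fail(1) 'c': from fail(0)=0 chase 'c': 0 ⇒ 0;  out=∅∪out(0)=∅
  fail(5) 'b': from fail(0)=0 chase 'b': 0 ⇒ 0;  out=∅∪out(0)=∅
  fail(10) 'd': from fail(0)=0 chase 'd': 0 ⇒ 0;  out={2}∪out(0)={2}
  fail(2) 'cc': from fail(1)=0 chase 'c': 0 ⇒ 1;  out=∅∪out(1)=∅
  fail(6) 'ba': from fail(5)=0 chase 'a': 0 ⇒ 0;  out=∅∪out(0)=∅
  fail(11) 'bd': from fail(5)=0 chase 'd': 0 ⇒ 10;  out={3}∪out(10)={2,3}
  fail(12) 'db': from fail(10)=0 chase 'b': 0 ⇒ 5;  out=∅∪out(5)=∅
  fail(16) 'ce': from fail(1)=0 chase 'e': 0 ⇒ 0;  out=∅∪out(0)=∅
  fail(3) 'cce': from fail(2)=1 chase 'e': 1 ⇒ 16;  out=∅∪out(16)=∅
  fail(7) 'bac': from fail(6)=0 chase 'c': 0 ⇒ 1;  out=∅∪out(1)=∅
  fail(13) 'dbd': from fail(12)=5 chase 'd': 5 ⇒ 11;  out=∅∪out(11)={2,3}
  fail(17) 'cee': from fail(16)=0 chase 'e': 0 ⇒ 0;  out={5}∪out(0)={5}
  fail(4) 'ccee': from fail(3)=16 chase 'e': 16 ⇒ 17;  out={0}∪out(17)={0,5}
  fail(8) 'bace': from fail(7)=1 chase 'e': 1 ⇒ 16;  out=∅∪out(16)=∅
  fail(14) 'dbdd': from fail(13)=11 chase 'd': 11→10→0 ⇒ 10;  out=∅∪out(10)={2}
  fail(9) 'bacea': from fail(8)=16 chase 'a': 16→0 ⇒ 0;  out={1}∪out(0)={1}
  fail(15) 'dbddd': from fail(14)=10 chase 'd': 10→0 ⇒ 10;  out={4}∪out(10)={2,4}

Run:
[0] read 'b'  n0⇒n5
[1] read 'd'  n5⇒n11  ** P2@[1:1],P3@[0:1]
[2] read 'c'  n11⇒n1 (via fail)
[3] read 'b'  n1⇒n5 (via fail)
[4] read 'a'  n5⇒n6
[5] read 'c'  n6⇒n7
[6] read 'e'  n7⇒n8
[7] read 'a'  n8⇒n9  ** P1@[3:7]
[8] read 'd'  n9⇒n10 (via fail)  ** P2@[8:8]
[9] read 'd'  n10⇒n10 (via fail)  ** P2@[9:9]
[10] read 'd'  n10⇒n10 (via fail)  ** P2@[10:10]
[11] read 'c'  n10⇒n1 (via fail)
[12] read 'a'  n1⇒n0 (via fail)
[13] read 'b'  n0⇒n5
[14] read 'a'  n5⇒n6
[15] read 'c'  n6⇒n7
[16] read 'e'  n7⇒n8
[17] read 'a'  n8⇒n9  ** P1@[13:17]
[18] read 'e'  n9⇒n0 (via fail)
[19] read 'b'  n0⇒n5
[20] read 'd'  n5⇒n11  ** P2@[20:20],P3@[19:20]
[21] read 'e'  n11⇒n0 (via fail)
[22] read 'c'  n0⇒n1
[23] read 'e'  n1⇒n16
[24] read 'e'  n16⇒n17  ** P5@[22:24]
[25] read 'a'  n17⇒n0 (via fail)
[26] read 'a'  n0⇒n0
[27] read 'c'  n0⇒n1
[28] read 'e'  n1⇒n16
[29] read 'c'  n16⇒n1 (via fail)
[30] read 'b'  n1⇒n5 (via fail)
[31] read 'a'  n5⇒n6
[32] read 'c'  n6⇒n7
[33] read 'e'  n7⇒n8
[34] read 'a'  n8⇒n9  ** P1@[30:34]
[35] read 'b'  n9⇒n5 (via fail)

Matches: [[1,2],[1,3],[7,1],[8,2],[9,2],[10,2],[17,1],[20,2],[20,3],[24,5],[34,1]]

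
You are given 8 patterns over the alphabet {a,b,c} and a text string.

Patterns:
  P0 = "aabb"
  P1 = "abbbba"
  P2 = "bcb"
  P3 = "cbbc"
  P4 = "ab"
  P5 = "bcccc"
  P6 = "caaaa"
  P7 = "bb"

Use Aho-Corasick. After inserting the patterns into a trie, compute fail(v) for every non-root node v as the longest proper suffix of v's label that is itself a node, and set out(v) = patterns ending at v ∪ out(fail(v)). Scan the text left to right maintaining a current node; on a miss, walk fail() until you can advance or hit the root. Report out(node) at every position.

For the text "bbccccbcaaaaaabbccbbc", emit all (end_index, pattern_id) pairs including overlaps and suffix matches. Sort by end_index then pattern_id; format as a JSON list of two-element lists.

Build automaton:
Trie (insert patterns):
  0='ε' goto a→1 b→10 c→13
  1='a' goto a→2 b→5
  2='aa' goto b→3
  3='aab' goto b→4
  4='aabb' goto ·  ←P0
  5='ab' goto b→6  ←P4
  6='abb' goto b→7
  7='abbb' goto b→8
  8='abbbb' goto a→9
  9='abbbba' goto ·  ←P1
  10='b' goto b→24 c→11
  11='bc' goto b→12 c→17
  12='bcb' goto ·  ←P2
  13='c' goto a→20 b→14
  14='cb' goto b→15
  15='cbb' goto c→16
  16='cbbc' goto ·  ←P3
  17='bcc' goto c→18
  18='bccc' goto c→19
  19='bcccc' goto ·  ←P5
  20='ca' goto a→21
  21='caa' goto a→22
  22='caaa' goto a→23
  23='caaaa' goto ·  ←P6
  24='bb' goto ·  ←P7

BFS fail/out derivation:
  n1('a'): parent n0 fail=0; on 'a' 0 → fail=0;  out ∅∪∅=∅
  n10('b'): parent n0 fail=0; on 'b' 0 → fail=0;  out ∅∪∅=∅
  n13('c'): parent n0 fail=0; on 'c' 0 → fail=0;  out ∅∪∅=∅
  n2('aa'): parent n1 fail=0; on 'a' 0 → fail=1;  out ∅∪∅=∅
  n5('ab'): parent n1 fail=0; on 'b' 0 → fail=10;  out {4}∪∅={4}
  n11('bc'): parent n10 fail=0; on 'c' 0 → fail=13;  out ∅∪∅=∅
  n14('cb'): parent n13 fail=0; on 'b' 0 → fail=10;  out ∅∪∅=∅
  n20('ca'): parent n13 fail=0; on 'a' 0 → fail=1;  out ∅∪∅=∅
  n24('bb'): parent n10 fail=0; on 'b' 0 → fail=10;  out {7}∪∅={7}
  n3('aab'): parent n2 fail=1; on 'b' 1 → fail=5;  out ∅∪{4}={4}
  n6('abb'): parent n5 fail=10; on 'b' 10 → fail=24;  out ∅∪{7}={7}
  n12('bcb'): parent n11 fail=13; on 'b' 13 → fail=14;  out {2}∪∅={2}
  n15('cbb'): parent n14 fail=10; on 'b' 10 → fail=24;  out ∅∪{7}={7}
  n17('bcc'): parent n11 fail=13; on 'c' 13→0 → fail=13;  out ∅∪∅=∅
  n21('caa'): parent n20 fail=1; on 'a' 1 → fail=2;  out ∅∪∅=∅
  n4('aabb'): parent n3 fail=5; on 'b' 5 → fail=6;  out {0}∪{7}={0,7}
  n7('abbb'): parent n6 fail=24; on 'b' 24→10 → fail=24;  out ∅∪{7}={7}
  n16('cbbc'): parent n15 fail=24; on 'c' 24→10 → fail=11;  out {3}∪∅={3}
  n18('bccc'): parent n17 fail=13; on 'c' 13→0 → fail=13;  out ∅∪∅=∅
  n22('caaa'): parent n21 fail=2; on 'a' 2→1 → fail=2;  out ∅∪∅=∅
  n8('abbbb'): parent n7 fail=24; on 'b' 24→10 → fail=24;  out ∅∪{7}={7}
  n19('bcccc'): parent n18 fail=13; on 'c' 13→0 → fail=13;  out {5}∪∅={5}
  n23('caaaa'): parent n22 fail=2; on 'a' 2→1 → fail=2;  out {6}∪∅={6}
  n9('abbbba'): parent n8 fail=24; on 'a' 24→10→0 → fail=1;  out {1}∪∅={1}

Text stream:
i=0 'b': node 0→10
i=1 'b': node 10→24  → match P7@[0:1]
i=2 'c': node 24→11 ·f
i=3 'c': node 11→17
i=4 'c': node 17→18
i=5 'c': node 18→19  → match P5@[1:5]
i=6 'b': node 19→14 ·f
i=7 'c': node 14→11 ·f
i=8 'a': node 11→20 ·f
i=9 'a': node 20→21
i=10 'a': node 21→22
i=11 'a': node 22→23  → match P6@[7:11]
i=12 'a': node 23→2 ·f
i=13 'a': node 2→2 ·f
i=14 'b': node 2→3  → match P4@[13:14]
i=15 'b': node 3→4  → match P0@[12:15],P7@[14:15]
i=16 'c': node 4→11 ·f
i=17 'c': node 11→17
i=18 'b': node 17→14 ·f
i=19 'b': node 14→15  → match P7@[18:19]
i=20 'c': node 15→16  → match P3@[17:20]

Result: [[1,7],[5,5],[11,6],[14,4],[15,0],[15,7],[19,7],[20,3]]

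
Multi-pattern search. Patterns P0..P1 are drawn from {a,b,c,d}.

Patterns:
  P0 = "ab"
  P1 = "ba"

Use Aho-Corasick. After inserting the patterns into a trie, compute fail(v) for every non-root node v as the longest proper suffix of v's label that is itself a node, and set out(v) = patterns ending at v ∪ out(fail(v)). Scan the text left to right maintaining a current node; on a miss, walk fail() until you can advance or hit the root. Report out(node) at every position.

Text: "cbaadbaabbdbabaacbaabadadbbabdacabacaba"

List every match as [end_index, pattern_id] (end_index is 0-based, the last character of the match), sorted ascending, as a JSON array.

Construct AC machine:
Trie nodes:
  n0 'ε': a→1 b→3
  n1 'a': b→2
  n2 'ab': ·  ←P0
  n3 'b': a→4
  n4 'ba': ·  ←P1

BFS fail/out derivation:
  n1('a'): parent n0 fail=0; on 'a' 0 → fail=0;  out ∅∪∅=∅
  n3('b'): parent n0 fail=0; on 'b' 0 → fail=0;  out ∅∪∅=∅
  n2('ab'): parent n1 fail=0; on 'b' 0 → fail=3;  out {0}∪∅={0}
  n4('ba'): parent n3 fail=0; on 'a' 0 → fail=1;  out {1}∪∅={1}

Scan:
pos 0 'c': at 0
pos 1 'b': at 3
pos 2 'a': at 4  emit P1@[1:2]
pos 3 'a': at 1 (via fail)
pos 4 'd': at 0 (via fail)
pos 5 'b': at 3
pos 6 'a': at 4  emit P1@[5:6]
pos 7 'a': at 1 (via fail)
pos 8 'b': at 2  emit P0@[7:8]
pos 9 'b': at 3 (via fail)
pos 10 'd': at 0 (via fail)
pos 11 'b': at 3
pos 12 'a': at 4  emit P1@[11:12]
pos 13 'b': at 2 (via fail)  emit P0@[12:13]
pos 14 'a': at 4 (via fail)  emit P1@[13:14]
pos 15 'a': at 1 (via fail)
pos 16 'c': at 0 (via fail)
pos 17 'b': at 3
pos 18 'a': at 4  emit P1@[17:18]
pos 19 'a': at 1 (via fail)
pos 20 'b': at 2  emit P0@[19:20]
pos 21 'a': at 4 (via fail)  emit P1@[20:21]
pos 22 'd': at 0 (via fail)
pos 23 'a': at 1
pos 24 'd': at 0 (via fail)
pos 25 'b': at 3
pos 26 'b': at 3 (via fail)
pos 27 'a': at 4  emit P1@[26:27]
pos 28 'b': at 2 (via fail)  emit P0@[27:28]
pos 29 'd': at 0 (via fail)
pos 30 'a': at 1
pos 31 'c': at 0 (via fail)
pos 32 'a': at 1
pos 33 'b': at 2  emit P0@[32:33]
pos 34 'a': at 4 (via fail)  emit P1@[33:34]
pos 35 'c': at 0 (via fail)
pos 36 'a': at 1
pos 37 'b': at 2  emit P0@[36:37]
pos 38 'a': at 4 (via fail)  emit P1@[37:38]

Result: [[2,1],[6,1],[8,0],[12,1],[13,0],[14,1],[18,1],[20,0],[21,1],[27,1],[28,0],[33,0],[34,1],[37,0],[38,1]]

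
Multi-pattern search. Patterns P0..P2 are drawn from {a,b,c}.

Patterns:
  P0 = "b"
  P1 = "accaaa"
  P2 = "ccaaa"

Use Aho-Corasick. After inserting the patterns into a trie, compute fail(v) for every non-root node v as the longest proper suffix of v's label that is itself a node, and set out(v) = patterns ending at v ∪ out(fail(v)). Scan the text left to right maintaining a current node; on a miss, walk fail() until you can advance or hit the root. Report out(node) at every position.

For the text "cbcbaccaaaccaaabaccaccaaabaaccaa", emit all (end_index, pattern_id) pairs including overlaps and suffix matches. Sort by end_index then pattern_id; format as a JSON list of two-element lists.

Build automaton:
Trie nodes:
  0='ε' goto a→2 b→1 c→8
  1='b' goto ·  [P0 ends]
  2='a' goto c→3
  3='ac' goto c→4
  4='acc' goto a→5
  5='acca' goto a→6
  6='accaa' goto a→7
  7='accaaa' goto ·  [P1 ends]
  8='c' goto c→9
  9='cc' goto a→10
  10='cca' goto a→11
  11='ccaa' goto a→12
  12='ccaaa' goto ·  [P2 ends]

BFS fail/out derivation:
  n1('b'): parent n0 fail=0; on 'b' 0 → fail=0;  out {0}∪∅={0}
  n2('a'): parent n0 fail=0; on 'a' 0 → fail=0;  out ∅∪∅=∅
  n8('c'): parent n0 fail=0; on 'c' 0 → fail=0;  out ∅∪∅=∅
  n3('ac'): parent n2 fail=0; on 'c' 0 → fail=8;  out ∅∪∅=∅
  n9('cc'): parent n8 fail=0; on 'c' 0 → fail=8;  out ∅∪∅=∅
  n4('acc'): parent n3 fail=8; on 'c' 8 → fail=9;  out ∅∪∅=∅
  n10('cca'): parent n9 fail=8; on 'a' 8→0 → fail=2;  out ∅∪∅=∅
  n5('acca'): parent n4 fail=9; on 'a' 9 → fail=10;  out ∅∪∅=∅
  n11('ccaa'): parent n10 fail=2; on 'a' 2→0 → fail=2;  out ∅∪∅=∅
  n6('accaa'): parent n5 fail=10; on 'a' 10 → fail=11;  out ∅∪∅=∅
  n12('ccaaa'): parent n11 fail=2; on 'a' 2→0 → fail=2;  out {2}∪∅={2}
  n7('accaaa'): parent n6 fail=11; on 'a' 11 → fail=12;  out {1}∪{2}={1,2}

Run:
pos 0 'c': at 8
pos 1 'b': at 1 (via fail)  ** P0@[1:1]
pos 2 'c': at 8 (via fail)
pos 3 'b': at 1 (via fail)  ** P0@[3:3]
pos 4 'a': at 2 (via fail)
pos 5 'c': at 3
pos 6 'c': at 4
pos 7 'a': at 5
pos 8 'a': at 6
pos 9 'a': at 7  ** P1@[4:9],P2@[5:9]
pos 10 'c': at 3 (via fail)
pos 11 'c': at 4
pos 12 'a': at 5
pos 13 'a': at 6
pos 14 'a': at 7  ** P1@[9:14],P2@[10:14]
pos 15 'b': at 1 (via fail)  ** P0@[15:15]
pos 16 'a': at 2 (via fail)
pos 17 'c': at 3
pos 18 'c': at 4
pos 19 'a': at 5
pos 20 'c': at 3 (via fail)
pos 21 'c': at 4
pos 22 'a': at 5
pos 23 'a': at 6
pos 24 'a': at 7  ** P1@[19:24],P2@[20:24]
pos 25 'b': at 1 (via fail)  ** P0@[25:25]
pos 26 'a': at 2 (via fail)
pos 27 'a': at 2 (via fail)
pos 28 'c': at 3
pos 29 'c': at 4
pos 30 'a': at 5
pos 31 'a': at 6

Result: [[1,0],[3,0],[9,1],[9,2],[14,1],[14,2],[15,0],[24,1],[24,2],[25,0]]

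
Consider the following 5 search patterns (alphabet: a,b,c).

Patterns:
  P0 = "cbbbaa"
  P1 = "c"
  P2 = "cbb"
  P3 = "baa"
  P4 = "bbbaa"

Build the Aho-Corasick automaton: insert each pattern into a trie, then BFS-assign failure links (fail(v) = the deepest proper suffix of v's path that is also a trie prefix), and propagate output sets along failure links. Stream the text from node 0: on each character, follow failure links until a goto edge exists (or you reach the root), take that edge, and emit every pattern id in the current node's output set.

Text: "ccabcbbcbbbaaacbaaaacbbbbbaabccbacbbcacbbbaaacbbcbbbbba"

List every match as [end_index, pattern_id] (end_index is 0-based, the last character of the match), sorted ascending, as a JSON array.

Build automaton:
Trie nodes:
  n0 'ε': b→7 c→1
  n1 'c': b→2  ←P1
  n2 'cb': b→3
  n3 'cbb': b→4  ←P2
  n4 'cbbb': a→5
  n5 'cbbba': a→6
  n6 'cbbbaa': ·  ←P0
  n7 'b': a→8 b→10
  n8 'ba': a→9
  n9 'baa': ·  ←P3
  n10 'bb': b→11
  n11 'bbb': a→12
  n12 'bbba': a→13
  n13 'bbbaa': ·  ←P4

Failure links (BFS by depth):
  n1('c'): parent n0 fail=0; on 'c' 0 → fail=0;  out {1}∪∅={1}
  n7('b'): parent n0 fail=0; on 'b' 0 → fail=0;  out ∅∪∅=∅
  n2('cb'): parent n1 fail=0; on 'b' 0 → fail=7;  out ∅∪∅=∅
  n8('ba'): parent n7 fail=0; on 'a' 0 → fail=0;  out ∅∪∅=∅
  n10('bb'): parent n7 fail=0; on 'b' 0 → fail=7;  out ∅∪∅=∅
  n3('cbb'): parent n2 fail=7; on 'b' 7 → fail=10;  out {2}∪∅={2}
  n9('baa'): parent n8 fail=0; on 'a' 0 → fail=0;  out {3}∪∅={3}
  n11('bbb'): parent n10 fail=7; on 'b' 7 → fail=10;  out ∅∪∅=∅
  n4('cbbb'): parent n3 fail=10; on 'b' 10 → fail=11;  out ∅∪∅=∅
  n12('bbba'): parent n11 fail=10; on 'a' 10→7 → fail=8;  out ∅∪∅=∅
  n5('cbbba'): parent n4 fail=11; on 'a' 11 → fail=12;  out ∅∪∅=∅
  n13('bbbaa'): parent n12 fail=8; on 'a' 8 → fail=9;  out {4}∪{3}={3,4}
  n6('cbbbaa'): parent n5 fail=12; on 'a' 12 → fail=13;  out {0}∪{3,4}={0,3,4}

Text stream:
pos 0 'c': at 1  → match P1@[0:0]
pos 1 'c': at 1 (via fail)  → match P1@[1:1]
pos 2 'a': at 0 (via fail)
pos 3 'b': at 7
pos 4 'c': at 1 (via fail)  → match P1@[4:4]
pos 5 'b': at 2
pos 6 'b': at 3  → match P2@[4:6]
pos 7 'c': at 1 (via fail)  → match P1@[7:7]
pos 8 'b': at 2
pos 9 'b': at 3  → match P2@[7:9]
pos 10 'b': at 4
pos 11 'a': at 5
pos 12 'a': at 6  → match P0@[7:12],P3@[10:12],P4@[8:12]
pos 13 'a': at 0 (via fail)
pos 14 'c': at 1  → match P1@[14:14]
pos 15 'b': at 2
pos 16 'a': at 8 (via fail)
pos 17 'a': at 9  → match P3@[15:17]
pos 18 'a': at 0 (via fail)
pos 19 'a': at 0
pos 20 'c': at 1  → match P1@[20:20]
pos 21 'b': at 2
pos 22 'b': at 3  → match P2@[20:22]
pos 23 'b': at 4
pos 24 'b': at 11 (via fail)
pos 25 'b': at 11 (via fail)
pos 26 'a': at 12
pos 27 'a': at 13  → match P3@[25:27],P4@[23:27]
pos 28 'b': at 7 (via fail)
pos 29 'c': at 1 (via fail)  → match P1@[29:29]
pos 30 'c': at 1 (via fail)  → match P1@[30:30]
pos 31 'b': at 2
pos 32 'a': at 8 (via fail)
pos 33 'c': at 1 (via fail)  → match P1@[33:33]
pos 34 'b': at 2
pos 35 'b': at 3  → match P2@[33:35]
pos 36 'c': at 1 (via fail)  → match P1@[36:36]
pos 37 'a': at 0 (via fail)
pos 38 'c': at 1  → match P1@[38:38]
pos 39 'b': at 2
pos 40 'b': at 3  → match P2@[38:40]
pos 41 'b': at 4
pos 42 'a': at 5
pos 43 'a': at 6  → match P0@[38:43],P3@[41:43],P4@[39:43]
pos 44 'a': at 0 (via fail)
pos 45 'c': at 1  → match P1@[45:45]
pos 46 'b': at 2
pos 47 'b': at 3  → match P2@[45:47]
pos 48 'c': at 1 (via fail)  → match P1@[48:48]
pos 49 'b': at 2
pos 50 'b': at 3  → match P2@[48:50]
pos 51 'b': at 4
pos 52 'b': at 11 (via fail)
pos 53 'b': at 11 (via fail)
pos 54 'a': at 12

All matches (sorted): [[0,1],[1,1],[4,1],[6,2],[7,1],[9,2],[12,0],[12,3],[12,4],[14,1],[17,3],[20,1],[22,2],[27,3],[27,4],[29,1],[30,1],[33,1],[35,2],[36,1],[38,1],[40,2],[43,0],[43,3],[43,4],[45,1],[47,2],[48,1],[50,2]]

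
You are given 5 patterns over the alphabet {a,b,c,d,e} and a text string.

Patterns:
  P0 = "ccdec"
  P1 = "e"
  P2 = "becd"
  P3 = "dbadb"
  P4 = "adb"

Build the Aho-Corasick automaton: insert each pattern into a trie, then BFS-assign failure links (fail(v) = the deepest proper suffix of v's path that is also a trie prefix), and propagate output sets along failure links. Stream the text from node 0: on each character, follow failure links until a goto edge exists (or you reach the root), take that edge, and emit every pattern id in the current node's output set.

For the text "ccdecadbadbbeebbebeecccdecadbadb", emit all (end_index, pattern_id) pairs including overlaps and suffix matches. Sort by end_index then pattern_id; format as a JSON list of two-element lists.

Build:
Trie nodes:
  0='ε' goto a→16 b→7 c→1 d→11 e→6
  1='c' goto c→2
  2='cc' goto d→3
  3='ccd' goto e→4
  4='ccde' goto c→5
  5='ccdec' goto ·  [P0 ends]
  6='e' goto ·  [P1 ends]
  7='b' goto e→8
  8='be' goto c→9
  9='bec' goto d→10
  10='becd' goto ·  [P2 ends]
  11='d' goto b→12
  12='db' goto a→13
  13='dba' goto d→14
  14='dbad' goto b→15
  15='dbadb' goto ·  [P3 ends]
  16='a' goto d→17
  17='ad' goto b→18
  18='adb' goto ·  [P4 ends]

Failure links (BFS by depth):
  n1('c'): parent n0 fail=0; on 'c' 0 → fail=0;  out ∅∪∅=∅
  n6('e'): parent n0 fail=0; on 'e' 0 → fail=0;  out {1}∪∅={1}
  n7('b'): parent n0 fail=0; on 'b' 0 → fail=0;  out ∅∪∅=∅
  n11('d'): parent n0 fail=0; on 'd' 0 → fail=0;  out ∅∪∅=∅
  n16('a'): parent n0 fail=0; on 'a' 0 → fail=0;  out ∅∪∅=∅
  n2('cc'): parent n1 fail=0; on 'c' 0 → fail=1;  out ∅∪∅=∅
  n8('be'): parent n7 fail=0; on 'e' 0 → fail=6;  out ∅∪{1}={1}
  n12('db'): parent n11 fail=0; on 'b' 0 → fail=7;  out ∅∪∅=∅
  n17('ad'): parent n16 fail=0; on 'd' 0 → fail=11;  out ∅∪∅=∅
  n3('ccd'): parent n2 fail=1; on 'd' 1→0 → fail=11;  out ∅∪∅=∅
  n9('bec'): parent n8 fail=6; on 'c' 6→0 → fail=1;  out ∅∪∅=∅
  n13('dba'): parent n12 fail=7; on 'a' 7→0 → fail=16;  out ∅∪∅=∅
  n18('adb'): parent n17 fail=11; on 'b' 11 → fail=12;  out {4}∪∅={4}
  n4('ccde'): parent n3 fail=11; on 'e' 11→0 → fail=6;  out ∅∪{1}={1}
  n10('becd'): parent n9 fail=1; on 'd' 1→0 → fail=11;  out {2}∪∅={2}
  n14('dbad'): parent n13 fail=16; on 'd' 16 → fail=17;  out ∅∪∅=∅
  n5('ccdec'): parent n4 fail=6; on 'c' 6→0 → fail=1;  out {0}∪∅={0}
  n15('dbadb'): parent n14 fail=17; on 'b' 17 → fail=18;  out {3}∪{4}={3,4}

Text stream:
pos 0 'c': at 1
pos 1 'c': at 2
pos 2 'd': at 3
pos 3 'e': at 4  emit P1@[3:3]
pos 4 'c': at 5  emit P0@[0:4]
pos 5 'a': at 16 (via fail)
pos 6 'd': at 17
pos 7 'b': at 18  emit P4@[5:7]
pos 8 'a': at 13 (via fail)
pos 9 'd': at 14
pos 10 'b': at 15  emit P3@[6:10],P4@[8:10]
pos 11 'b': at 7 (via fail)
pos 12 'e': at 8  emit P1@[12:12]
pos 13 'e': at 6 (via fail)  emit P1@[13:13]
pos 14 'b': at 7 (via fail)
pos 15 'b': at 7 (via fail)
pos 16 'e': at 8  emit P1@[16:16]
pos 17 'b': at 7 (via fail)
pos 18 'e': at 8  emit P1@[18:18]
pos 19 'e': at 6 (via fail)  emit P1@[19:19]
pos 20 'c': at 1 (via fail)
pos 21 'c': at 2
pos 22 'c': at 2 (via fail)
pos 23 'd': at 3
pos 24 'e': at 4  emit P1@[24:24]
pos 25 'c': at 5  emit P0@[21:25]
pos 26 'a': at 16 (via fail)
pos 27 'd': at 17
pos 28 'b': at 18  emit P4@[26:28]
pos 29 'a': at 13 (via fail)
pos 30 'd': at 14
pos 31 'b': at 15  emit P3@[27:31],P4@[29:31]

All matches (sorted): [[3,1],[4,0],[7,4],[10,3],[10,4],[12,1],[13,1],[16,1],[18,1],[19,1],[24,1],[25,0],[28,4],[31,3],[31,4]]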